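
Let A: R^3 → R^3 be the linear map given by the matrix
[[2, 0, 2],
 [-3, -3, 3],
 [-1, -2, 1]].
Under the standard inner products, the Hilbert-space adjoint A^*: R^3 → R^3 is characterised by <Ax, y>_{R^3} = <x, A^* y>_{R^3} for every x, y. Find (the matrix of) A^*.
A^* = A^T =
[[2, -3, -1],
 [0, -3, -2],
 [2, 3, 1]]

For real matrices with standard dot products, the defining identity <Ax, y> = <x, A^* y> gives (Ax)^T y = x^T (A^*) y, i.e. x^T A^T y = x^T (A^*) y. Since this holds for all x, y, we must have A^* = A^T. Therefore
A^* =
[[2, -3, -1],
 [0, -3, -2],
 [2, 3, 1]].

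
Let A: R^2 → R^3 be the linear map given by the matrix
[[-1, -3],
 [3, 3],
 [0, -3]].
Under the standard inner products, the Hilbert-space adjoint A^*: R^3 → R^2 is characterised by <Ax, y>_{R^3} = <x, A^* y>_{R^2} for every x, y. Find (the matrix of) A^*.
A^* = A^T =
[[-1, 3, 0],
 [-3, 3, -3]]

For real matrices with standard dot products, the defining identity <Ax, y> = <x, A^* y> gives (Ax)^T y = x^T (A^*) y, i.e. x^T A^T y = x^T (A^*) y. Since this holds for all x, y, we must have A^* = A^T. Therefore
A^* =
[[-1, 3, 0],
 [-3, 3, -3]].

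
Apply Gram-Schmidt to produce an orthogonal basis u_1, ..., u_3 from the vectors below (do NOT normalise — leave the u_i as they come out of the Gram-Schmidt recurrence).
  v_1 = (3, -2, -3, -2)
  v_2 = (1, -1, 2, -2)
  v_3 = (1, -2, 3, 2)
Orthogonal basis:
  u_1 = (3, -2, -3, -2)
  u_2 = (17/26, -10/13, 61/26, -23/13)
  u_3 = (328/251, -504/251, 232/251, 648/251)

Apply the Gram-Schmidt recurrence
  u_1 = v_1
  u_i = v_i − Σ_{j<i} ((v_i · u_j) / (u_j · u_j)) · u_j.

Step by step this gives:
  u_1 = (3, -2, -3, -2)
  u_2 = (17/26, -10/13, 61/26, -23/13)
  u_3 = (328/251, -504/251, 232/251, 648/251)

Orthogonality check:
  u_2 · u_1 = 0 (should be 0)
  u_3 · u_1 = 0 (should be 0)
  u_3 · u_2 = 0 (should be 0)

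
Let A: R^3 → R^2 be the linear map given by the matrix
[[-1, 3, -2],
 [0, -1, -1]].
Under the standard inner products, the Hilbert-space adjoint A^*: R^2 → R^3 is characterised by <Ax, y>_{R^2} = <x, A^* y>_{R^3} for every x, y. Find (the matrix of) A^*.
A^* = A^T =
[[-1, 0],
 [3, -1],
 [-2, -1]]

For real matrices with standard dot products, the defining identity <Ax, y> = <x, A^* y> gives (Ax)^T y = x^T (A^*) y, i.e. x^T A^T y = x^T (A^*) y. Since this holds for all x, y, we must have A^* = A^T. Therefore
A^* =
[[-1, 0],
 [3, -1],
 [-2, -1]].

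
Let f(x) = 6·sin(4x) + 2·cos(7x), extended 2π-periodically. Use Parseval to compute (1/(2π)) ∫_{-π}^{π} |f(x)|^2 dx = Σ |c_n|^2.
Σ |c_n|^2 = 20

Expand |f|^2 and use orthogonality of {sin(nx), cos(mx)} on [-π, π]:
  ∫_{-π}^{π} sin(nx)^2 dx = π, ∫ cos(mx)^2 dx = π, and cross terms integrate to 0.
So ∫_{-π}^{π} f(x)^2 dx = 6^2 · π + 2^2 · π = (36 + 4)π.
Divide by 2π: (36 + 4)/2 = 20.
By Parseval, this equals Σ |c_n|^2.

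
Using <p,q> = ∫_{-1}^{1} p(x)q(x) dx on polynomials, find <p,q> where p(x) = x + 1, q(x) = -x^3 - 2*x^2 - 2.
<p,q> = -86/15

Expand the product: p(x)·q(x) = -x^4 - 3*x^3 - 2*x^2 - 2*x - 2.
∫_{-1}^{1} of each monomial x^k gives [2/(k+1) if k even, 0 if k odd]. Integrating term-by-term (or equivalently evaluating the antiderivative F(x) = -x^5/5 - 3*x^4/4 - 2*x^3/3 - x^2 - 2*x at the endpoints):
  F(1) − F(−1) = -277/60 − (67/60) = -86/15.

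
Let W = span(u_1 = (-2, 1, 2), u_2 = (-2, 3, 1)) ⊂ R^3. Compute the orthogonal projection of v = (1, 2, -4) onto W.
proj_W(v) = (16/9, 104/45, -152/45)

Set up U = [u_1 | ... | u_2] ∈ R^(3×2). The projector onto W = col(U) is P = U (U^T U)^(-1) U^T.
Compute U^T U =
  [9, 9]
  [9, 14],
and U^T v = (-8, 0).
Solve U^T U · c = U^T v for the coefficients: c = (-112/45, 8/5). The projection is proj_W(v) = U c.
Check: (v - proj_W(v)) · u_1 = 0  (should be 0).
Check: (v - proj_W(v)) · u_2 = 0  (should be 0).
Result: proj_W(v) = (16/9, 104/45, -152/45).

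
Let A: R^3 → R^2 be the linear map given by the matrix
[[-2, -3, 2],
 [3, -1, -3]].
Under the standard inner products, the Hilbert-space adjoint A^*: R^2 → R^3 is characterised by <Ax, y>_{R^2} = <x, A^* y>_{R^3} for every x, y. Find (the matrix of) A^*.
A^* = A^T =
[[-2, 3],
 [-3, -1],
 [2, -3]]

For real matrices with standard dot products, the defining identity <Ax, y> = <x, A^* y> gives (Ax)^T y = x^T (A^*) y, i.e. x^T A^T y = x^T (A^*) y. Since this holds for all x, y, we must have A^* = A^T. Therefore
A^* =
[[-2, 3],
 [-3, -1],
 [2, -3]].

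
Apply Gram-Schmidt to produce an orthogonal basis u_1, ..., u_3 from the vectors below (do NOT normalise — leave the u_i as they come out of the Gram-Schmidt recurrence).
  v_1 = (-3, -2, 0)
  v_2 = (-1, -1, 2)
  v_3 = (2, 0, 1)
Orthogonal basis:
  u_1 = (-3, -2, 0)
  u_2 = (2/13, -3/13, 2)
  u_3 = (28/53, -42/53, -7/53)

Apply the Gram-Schmidt recurrence
  u_1 = v_1
  u_i = v_i − Σ_{j<i} ((v_i · u_j) / (u_j · u_j)) · u_j.

Step by step this gives:
  u_1 = (-3, -2, 0)
  u_2 = (2/13, -3/13, 2)
  u_3 = (28/53, -42/53, -7/53)

Orthogonality check:
  u_2 · u_1 = 0 (should be 0)
  u_3 · u_1 = 0 (should be 0)
  u_3 · u_2 = 0 (should be 0)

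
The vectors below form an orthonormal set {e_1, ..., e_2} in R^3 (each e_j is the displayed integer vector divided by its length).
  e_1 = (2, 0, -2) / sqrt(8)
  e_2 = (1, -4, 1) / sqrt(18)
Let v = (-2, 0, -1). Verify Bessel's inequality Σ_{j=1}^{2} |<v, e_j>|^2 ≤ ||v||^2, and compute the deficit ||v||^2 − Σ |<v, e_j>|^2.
Σ |<v, e_j>|^2 = 1; ||v||^2 = 5; deficit = 4

Write each e_j = u_j / sqrt(<u_j, u_j>) where u_j is the displayed integer vector. Then <v, e_j> = <v, u_j> / sqrt(<u_j, u_j>), so |<v, e_j>|^2 = <v, u_j>^2 / <u_j, u_j>.
Coefficients: <v, e_1> = -2/sqrt(8), <v, e_2> = -3/sqrt(18).
Square and sum: Σ |<v, e_j>|^2 = 1.
Compute ||v||^2 = v·v = 5.
Deficit = 5 − 1 = 4 ≥ 0, confirming Bessel's inequality. (The deficit equals ||v − Σ <v,e_j> e_j||^2, the squared distance from v to span{e_j}.)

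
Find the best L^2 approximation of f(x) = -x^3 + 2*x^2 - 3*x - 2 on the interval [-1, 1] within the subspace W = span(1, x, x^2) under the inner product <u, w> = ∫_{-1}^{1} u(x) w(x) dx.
g(x) = 2*x^2 - 18*x/5 - 2

The best approximation g ∈ W is the orthogonal projection of f onto W. Writing g = a_0 + a_1 x + a_2 x^2, the coefficients solve the normal equations G · a = b where
  G_{ij} = <φ_i, φ_j> and b_i = <f, φ_i>, with φ_0 = 1, φ_1 = x, φ_2 = x^2.
G =
  [2, 0, 2/3]
  [0, 2/3, 0]
  [2/3, 0, 2/5],
b = (-8/3, -12/5, -8/15).
Solving gives a_0 = -2, a_1 = -18/5, a_2 = 2, so
  g(x) = 2*x^2 - 18*x/5 - 2.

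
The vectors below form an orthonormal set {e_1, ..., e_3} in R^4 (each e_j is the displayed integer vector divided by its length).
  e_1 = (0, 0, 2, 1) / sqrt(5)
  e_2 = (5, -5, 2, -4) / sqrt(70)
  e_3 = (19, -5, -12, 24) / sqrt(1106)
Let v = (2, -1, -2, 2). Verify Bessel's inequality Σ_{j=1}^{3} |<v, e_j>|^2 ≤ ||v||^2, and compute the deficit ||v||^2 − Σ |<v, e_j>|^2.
Σ |<v, e_j>|^2 = 1018/79; ||v||^2 = 13; deficit = 9/79

Write each e_j = u_j / sqrt(<u_j, u_j>) where u_j is the displayed integer vector. Then <v, e_j> = <v, u_j> / sqrt(<u_j, u_j>), so |<v, e_j>|^2 = <v, u_j>^2 / <u_j, u_j>.
Coefficients: <v, e_1> = -2/sqrt(5), <v, e_2> = 3/sqrt(70), <v, e_3> = 115/sqrt(1106).
Square and sum: Σ |<v, e_j>|^2 = 1018/79.
Compute ||v||^2 = v·v = 13.
Deficit = 13 − 1018/79 = 9/79 ≥ 0, confirming Bessel's inequality. (The deficit equals ||v − Σ <v,e_j> e_j||^2, the squared distance from v to span{e_j}.)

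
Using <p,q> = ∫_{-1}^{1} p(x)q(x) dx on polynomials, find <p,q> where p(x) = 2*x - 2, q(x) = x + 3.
<p,q> = -32/3

Expand the product: p(x)·q(x) = 2*x^2 + 4*x - 6.
∫_{-1}^{1} of each monomial x^k gives [2/(k+1) if k even, 0 if k odd]. Integrating term-by-term (or equivalently evaluating the antiderivative F(x) = 2*x^3/3 + 2*x^2 - 6*x at the endpoints):
  F(1) − F(−1) = -10/3 − (22/3) = -32/3.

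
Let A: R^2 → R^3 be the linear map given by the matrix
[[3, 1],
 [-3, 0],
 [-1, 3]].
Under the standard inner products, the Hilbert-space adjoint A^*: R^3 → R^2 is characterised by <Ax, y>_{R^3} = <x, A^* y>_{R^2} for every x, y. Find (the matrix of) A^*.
A^* = A^T =
[[3, -3, -1],
 [1, 0, 3]]

For real matrices with standard dot products, the defining identity <Ax, y> = <x, A^* y> gives (Ax)^T y = x^T (A^*) y, i.e. x^T A^T y = x^T (A^*) y. Since this holds for all x, y, we must have A^* = A^T. Therefore
A^* =
[[3, -3, -1],
 [1, 0, 3]].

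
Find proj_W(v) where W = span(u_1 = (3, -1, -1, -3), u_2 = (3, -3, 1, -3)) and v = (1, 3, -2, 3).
proj_W(v) = (-21/20, 57/20, -43/20, 21/20)

Set up U = [u_1 | ... | u_2] ∈ R^(4×2). The projector onto W = col(U) is P = U (U^T U)^(-1) U^T.
Compute U^T U =
  [20, 20]
  [20, 28],
and U^T v = (-7, -17).
Solve U^T U · c = U^T v for the coefficients: c = (9/10, -5/4). The projection is proj_W(v) = U c.
Check: (v - proj_W(v)) · u_1 = 0  (should be 0).
Check: (v - proj_W(v)) · u_2 = 0  (should be 0).
Result: proj_W(v) = (-21/20, 57/20, -43/20, 21/20).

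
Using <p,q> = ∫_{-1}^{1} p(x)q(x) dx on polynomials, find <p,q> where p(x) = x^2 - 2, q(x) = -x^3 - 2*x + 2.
<p,q> = -20/3

Expand the product: p(x)·q(x) = -x^5 + 2*x^2 + 4*x - 4.
∫_{-1}^{1} of each monomial x^k gives [2/(k+1) if k even, 0 if k odd]. Integrating term-by-term (or equivalently evaluating the antiderivative F(x) = -x^6/6 + 2*x^3/3 + 2*x^2 - 4*x at the endpoints):
  F(1) − F(−1) = -3/2 − (31/6) = -20/3.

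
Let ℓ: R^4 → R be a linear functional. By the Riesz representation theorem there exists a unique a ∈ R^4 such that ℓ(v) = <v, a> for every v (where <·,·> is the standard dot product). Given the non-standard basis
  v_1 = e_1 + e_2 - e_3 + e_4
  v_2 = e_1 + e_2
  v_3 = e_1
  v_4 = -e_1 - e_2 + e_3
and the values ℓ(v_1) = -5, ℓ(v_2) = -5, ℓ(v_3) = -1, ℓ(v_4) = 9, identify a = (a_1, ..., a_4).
a = (-1, -4, 4, 4)

Write a = (a_1, ..., a_4) in the standard basis. For each basis vector v_i, ℓ(v_i) = <v_i, a> is a linear equation in the a_j's. Collect the n equations into a matrix system V a = ℓ, where row i of V is v_i (expressed in the standard basis). Since V is invertible (lower-triangular with 1s on the diagonal, up to permutation), solve by back-substitution:
  V =
[[1, 1, -1, 1],
 [1, 1, 0, 0],
 [1, 0, 0, 0],
 [-1, -1, 1, 0]]
  V a = (-5, -5, -1, 9)
Solving gives a = (-1, -4, 4, 4).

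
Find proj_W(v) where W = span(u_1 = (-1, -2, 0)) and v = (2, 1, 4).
proj_W(v) = (4/5, 8/5, 0)

Set up U = [u_1 | ... | u_1] ∈ R^(3×1). The projector onto W = col(U) is P = U (U^T U)^(-1) U^T.
Compute U^T U =
  [5],
and U^T v = (-4).
Solve U^T U · c = U^T v for the coefficients: c = (-4/5). The projection is proj_W(v) = U c.
Check: (v - proj_W(v)) · u_1 = 0  (should be 0).
Result: proj_W(v) = (4/5, 8/5, 0).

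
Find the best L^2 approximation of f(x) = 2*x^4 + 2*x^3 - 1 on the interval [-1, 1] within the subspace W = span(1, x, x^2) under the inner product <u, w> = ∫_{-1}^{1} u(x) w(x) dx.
g(x) = 12*x^2/7 + 6*x/5 - 41/35

The best approximation g ∈ W is the orthogonal projection of f onto W. Writing g = a_0 + a_1 x + a_2 x^2, the coefficients solve the normal equations G · a = b where
  G_{ij} = <φ_i, φ_j> and b_i = <f, φ_i>, with φ_0 = 1, φ_1 = x, φ_2 = x^2.
G =
  [2, 0, 2/3]
  [0, 2/3, 0]
  [2/3, 0, 2/5],
b = (-6/5, 4/5, -2/21).
Solving gives a_0 = -41/35, a_1 = 6/5, a_2 = 12/7, so
  g(x) = 12*x^2/7 + 6*x/5 - 41/35.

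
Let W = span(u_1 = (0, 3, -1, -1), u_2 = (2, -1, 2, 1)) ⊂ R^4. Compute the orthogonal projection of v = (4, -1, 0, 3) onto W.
proj_W(v) = (96/37, -30/37, 90/37, 42/37)

Set up U = [u_1 | ... | u_2] ∈ R^(4×2). The projector onto W = col(U) is P = U (U^T U)^(-1) U^T.
Compute U^T U =
  [11, -6]
  [-6, 10],
and U^T v = (-6, 12).
Solve U^T U · c = U^T v for the coefficients: c = (6/37, 48/37). The projection is proj_W(v) = U c.
Check: (v - proj_W(v)) · u_1 = 0  (should be 0).
Check: (v - proj_W(v)) · u_2 = 0  (should be 0).
Result: proj_W(v) = (96/37, -30/37, 90/37, 42/37).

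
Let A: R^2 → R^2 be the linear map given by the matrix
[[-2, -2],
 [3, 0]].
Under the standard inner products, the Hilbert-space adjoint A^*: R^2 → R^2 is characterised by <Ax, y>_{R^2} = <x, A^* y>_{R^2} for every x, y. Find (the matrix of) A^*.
A^* = A^T =
[[-2, 3],
 [-2, 0]]

For real matrices with standard dot products, the defining identity <Ax, y> = <x, A^* y> gives (Ax)^T y = x^T (A^*) y, i.e. x^T A^T y = x^T (A^*) y. Since this holds for all x, y, we must have A^* = A^T. Therefore
A^* =
[[-2, 3],
 [-2, 0]].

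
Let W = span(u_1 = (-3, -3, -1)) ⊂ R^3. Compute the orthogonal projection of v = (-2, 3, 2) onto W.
proj_W(v) = (15/19, 15/19, 5/19)

Set up U = [u_1 | ... | u_1] ∈ R^(3×1). The projector onto W = col(U) is P = U (U^T U)^(-1) U^T.
Compute U^T U =
  [19],
and U^T v = (-5).
Solve U^T U · c = U^T v for the coefficients: c = (-5/19). The projection is proj_W(v) = U c.
Check: (v - proj_W(v)) · u_1 = 0  (should be 0).
Result: proj_W(v) = (15/19, 15/19, 5/19).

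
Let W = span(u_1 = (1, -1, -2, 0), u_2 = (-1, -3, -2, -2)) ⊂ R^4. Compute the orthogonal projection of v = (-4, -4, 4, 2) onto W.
proj_W(v) = (-10/3, -2/3, 8/3, -2)

Set up U = [u_1 | ... | u_2] ∈ R^(4×2). The projector onto W = col(U) is P = U (U^T U)^(-1) U^T.
Compute U^T U =
  [6, 6]
  [6, 18],
and U^T v = (-8, 4).
Solve U^T U · c = U^T v for the coefficients: c = (-7/3, 1). The projection is proj_W(v) = U c.
Check: (v - proj_W(v)) · u_1 = 0  (should be 0).
Check: (v - proj_W(v)) · u_2 = 0  (should be 0).
Result: proj_W(v) = (-10/3, -2/3, 8/3, -2).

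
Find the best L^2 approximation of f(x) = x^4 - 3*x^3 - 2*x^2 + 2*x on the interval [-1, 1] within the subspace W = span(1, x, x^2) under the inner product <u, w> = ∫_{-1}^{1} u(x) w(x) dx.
g(x) = -8*x^2/7 + x/5 - 3/35

The best approximation g ∈ W is the orthogonal projection of f onto W. Writing g = a_0 + a_1 x + a_2 x^2, the coefficients solve the normal equations G · a = b where
  G_{ij} = <φ_i, φ_j> and b_i = <f, φ_i>, with φ_0 = 1, φ_1 = x, φ_2 = x^2.
G =
  [2, 0, 2/3]
  [0, 2/3, 0]
  [2/3, 0, 2/5],
b = (-14/15, 2/15, -18/35).
Solving gives a_0 = -3/35, a_1 = 1/5, a_2 = -8/7, so
  g(x) = -8*x^2/7 + x/5 - 3/35.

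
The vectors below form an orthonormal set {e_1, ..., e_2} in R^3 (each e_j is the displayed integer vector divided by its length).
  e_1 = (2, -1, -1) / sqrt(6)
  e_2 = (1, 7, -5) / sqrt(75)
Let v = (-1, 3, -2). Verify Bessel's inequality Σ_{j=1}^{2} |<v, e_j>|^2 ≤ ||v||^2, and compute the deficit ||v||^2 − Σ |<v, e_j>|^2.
Σ |<v, e_j>|^2 = 27/2; ||v||^2 = 14; deficit = 1/2

Write each e_j = u_j / sqrt(<u_j, u_j>) where u_j is the displayed integer vector. Then <v, e_j> = <v, u_j> / sqrt(<u_j, u_j>), so |<v, e_j>|^2 = <v, u_j>^2 / <u_j, u_j>.
Coefficients: <v, e_1> = -3/sqrt(6), <v, e_2> = 30/sqrt(75).
Square and sum: Σ |<v, e_j>|^2 = 27/2.
Compute ||v||^2 = v·v = 14.
Deficit = 14 − 27/2 = 1/2 ≥ 0, confirming Bessel's inequality. (The deficit equals ||v − Σ <v,e_j> e_j||^2, the squared distance from v to span{e_j}.)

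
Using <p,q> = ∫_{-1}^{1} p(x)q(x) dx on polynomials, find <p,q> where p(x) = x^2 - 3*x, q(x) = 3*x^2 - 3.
<p,q> = -4/5

Expand the product: p(x)·q(x) = 3*x^4 - 9*x^3 - 3*x^2 + 9*x.
∫_{-1}^{1} of each monomial x^k gives [2/(k+1) if k even, 0 if k odd]. Integrating term-by-term (or equivalently evaluating the antiderivative F(x) = 3*x^5/5 - 9*x^4/4 - x^3 + 9*x^2/2 at the endpoints):
  F(1) − F(−1) = 37/20 − (53/20) = -4/5.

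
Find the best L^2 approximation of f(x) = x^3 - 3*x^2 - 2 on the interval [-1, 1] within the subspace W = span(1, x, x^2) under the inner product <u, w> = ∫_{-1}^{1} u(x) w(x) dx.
g(x) = -3*x^2 + 3*x/5 - 2

The best approximation g ∈ W is the orthogonal projection of f onto W. Writing g = a_0 + a_1 x + a_2 x^2, the coefficients solve the normal equations G · a = b where
  G_{ij} = <φ_i, φ_j> and b_i = <f, φ_i>, with φ_0 = 1, φ_1 = x, φ_2 = x^2.
G =
  [2, 0, 2/3]
  [0, 2/3, 0]
  [2/3, 0, 2/5],
b = (-6, 2/5, -38/15).
Solving gives a_0 = -2, a_1 = 3/5, a_2 = -3, so
  g(x) = -3*x^2 + 3*x/5 - 2.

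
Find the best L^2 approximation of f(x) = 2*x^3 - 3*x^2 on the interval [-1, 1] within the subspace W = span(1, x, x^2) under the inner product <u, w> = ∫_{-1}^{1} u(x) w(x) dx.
g(x) = -3*x^2 + 6*x/5

The best approximation g ∈ W is the orthogonal projection of f onto W. Writing g = a_0 + a_1 x + a_2 x^2, the coefficients solve the normal equations G · a = b where
  G_{ij} = <φ_i, φ_j> and b_i = <f, φ_i>, with φ_0 = 1, φ_1 = x, φ_2 = x^2.
G =
  [2, 0, 2/3]
  [0, 2/3, 0]
  [2/3, 0, 2/5],
b = (-2, 4/5, -6/5).
Solving gives a_0 = 0, a_1 = 6/5, a_2 = -3, so
  g(x) = -3*x^2 + 6*x/5.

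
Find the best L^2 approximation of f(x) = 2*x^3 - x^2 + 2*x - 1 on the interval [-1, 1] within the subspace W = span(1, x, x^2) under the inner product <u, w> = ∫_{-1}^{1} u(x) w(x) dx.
g(x) = -x^2 + 16*x/5 - 1

The best approximation g ∈ W is the orthogonal projection of f onto W. Writing g = a_0 + a_1 x + a_2 x^2, the coefficients solve the normal equations G · a = b where
  G_{ij} = <φ_i, φ_j> and b_i = <f, φ_i>, with φ_0 = 1, φ_1 = x, φ_2 = x^2.
G =
  [2, 0, 2/3]
  [0, 2/3, 0]
  [2/3, 0, 2/5],
b = (-8/3, 32/15, -16/15).
Solving gives a_0 = -1, a_1 = 16/5, a_2 = -1, so
  g(x) = -x^2 + 16*x/5 - 1.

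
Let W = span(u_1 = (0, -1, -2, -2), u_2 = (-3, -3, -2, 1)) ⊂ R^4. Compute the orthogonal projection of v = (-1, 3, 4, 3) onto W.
proj_W(v) = (3/13, 27/13, 50/13, 47/13)

Set up U = [u_1 | ... | u_2] ∈ R^(4×2). The projector onto W = col(U) is P = U (U^T U)^(-1) U^T.
Compute U^T U =
  [9, 5]
  [5, 23],
and U^T v = (-17, -11).
Solve U^T U · c = U^T v for the coefficients: c = (-24/13, -1/13). The projection is proj_W(v) = U c.
Check: (v - proj_W(v)) · u_1 = 0  (should be 0).
Check: (v - proj_W(v)) · u_2 = 0  (should be 0).
Result: proj_W(v) = (3/13, 27/13, 50/13, 47/13).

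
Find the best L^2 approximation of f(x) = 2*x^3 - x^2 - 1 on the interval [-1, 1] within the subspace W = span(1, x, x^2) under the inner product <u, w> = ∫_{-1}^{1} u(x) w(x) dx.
g(x) = -x^2 + 6*x/5 - 1

The best approximation g ∈ W is the orthogonal projection of f onto W. Writing g = a_0 + a_1 x + a_2 x^2, the coefficients solve the normal equations G · a = b where
  G_{ij} = <φ_i, φ_j> and b_i = <f, φ_i>, with φ_0 = 1, φ_1 = x, φ_2 = x^2.
G =
  [2, 0, 2/3]
  [0, 2/3, 0]
  [2/3, 0, 2/5],
b = (-8/3, 4/5, -16/15).
Solving gives a_0 = -1, a_1 = 6/5, a_2 = -1, so
  g(x) = -x^2 + 6*x/5 - 1.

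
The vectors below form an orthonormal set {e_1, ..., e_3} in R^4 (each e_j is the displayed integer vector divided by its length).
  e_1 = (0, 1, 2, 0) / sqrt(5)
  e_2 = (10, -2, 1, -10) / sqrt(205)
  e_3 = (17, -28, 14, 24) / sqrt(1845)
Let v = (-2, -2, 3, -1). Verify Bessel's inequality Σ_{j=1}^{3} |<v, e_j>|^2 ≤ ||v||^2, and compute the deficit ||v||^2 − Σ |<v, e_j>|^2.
Σ |<v, e_j>|^2 = 37/9; ||v||^2 = 18; deficit = 125/9

Write each e_j = u_j / sqrt(<u_j, u_j>) where u_j is the displayed integer vector. Then <v, e_j> = <v, u_j> / sqrt(<u_j, u_j>), so |<v, e_j>|^2 = <v, u_j>^2 / <u_j, u_j>.
Coefficients: <v, e_1> = 4/sqrt(5), <v, e_2> = -3/sqrt(205), <v, e_3> = 40/sqrt(1845).
Square and sum: Σ |<v, e_j>|^2 = 37/9.
Compute ||v||^2 = v·v = 18.
Deficit = 18 − 37/9 = 125/9 ≥ 0, confirming Bessel's inequality. (The deficit equals ||v − Σ <v,e_j> e_j||^2, the squared distance from v to span{e_j}.)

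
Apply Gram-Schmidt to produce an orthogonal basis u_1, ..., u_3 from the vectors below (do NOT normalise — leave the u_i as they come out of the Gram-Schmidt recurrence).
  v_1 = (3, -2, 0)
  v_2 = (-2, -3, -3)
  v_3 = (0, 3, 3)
Orthogonal basis:
  u_1 = (3, -2, 0)
  u_2 = (-2, -3, -3)
  u_3 = (-36/143, -54/143, 6/11)

Apply the Gram-Schmidt recurrence
  u_1 = v_1
  u_i = v_i − Σ_{j<i} ((v_i · u_j) / (u_j · u_j)) · u_j.

Step by step this gives:
  u_1 = (3, -2, 0)
  u_2 = (-2, -3, -3)
  u_3 = (-36/143, -54/143, 6/11)

Orthogonality check:
  u_2 · u_1 = 0 (should be 0)
  u_3 · u_1 = 0 (should be 0)
  u_3 · u_2 = 0 (should be 0)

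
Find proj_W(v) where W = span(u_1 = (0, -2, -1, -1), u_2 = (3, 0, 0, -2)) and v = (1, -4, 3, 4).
proj_W(v) = (-48/37, -23/37, -23/74, 41/74)

Set up U = [u_1 | ... | u_2] ∈ R^(4×2). The projector onto W = col(U) is P = U (U^T U)^(-1) U^T.
Compute U^T U =
  [6, 2]
  [2, 13],
and U^T v = (1, -5).
Solve U^T U · c = U^T v for the coefficients: c = (23/74, -16/37). The projection is proj_W(v) = U c.
Check: (v - proj_W(v)) · u_1 = 0  (should be 0).
Check: (v - proj_W(v)) · u_2 = 0  (should be 0).
Result: proj_W(v) = (-48/37, -23/37, -23/74, 41/74).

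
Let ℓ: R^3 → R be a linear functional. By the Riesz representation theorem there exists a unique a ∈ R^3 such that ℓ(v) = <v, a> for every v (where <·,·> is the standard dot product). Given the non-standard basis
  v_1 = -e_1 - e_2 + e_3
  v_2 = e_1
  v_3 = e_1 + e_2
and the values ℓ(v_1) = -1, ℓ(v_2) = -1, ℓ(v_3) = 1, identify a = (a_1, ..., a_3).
a = (-1, 2, 0)

Write a = (a_1, ..., a_3) in the standard basis. For each basis vector v_i, ℓ(v_i) = <v_i, a> is a linear equation in the a_j's. Collect the n equations into a matrix system V a = ℓ, where row i of V is v_i (expressed in the standard basis). Since V is invertible (lower-triangular with 1s on the diagonal, up to permutation), solve by back-substitution:
  V =
[[-1, -1, 1],
 [1, 0, 0],
 [1, 1, 0]]
  V a = (-1, -1, 1)
Solving gives a = (-1, 2, 0).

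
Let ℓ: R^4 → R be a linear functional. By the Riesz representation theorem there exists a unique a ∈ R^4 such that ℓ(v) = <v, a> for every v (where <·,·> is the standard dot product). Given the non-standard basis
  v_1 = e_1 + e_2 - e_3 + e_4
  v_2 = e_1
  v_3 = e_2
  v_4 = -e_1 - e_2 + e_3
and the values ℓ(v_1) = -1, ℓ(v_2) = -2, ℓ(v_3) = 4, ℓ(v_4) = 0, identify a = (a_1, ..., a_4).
a = (-2, 4, 2, -1)

Write a = (a_1, ..., a_4) in the standard basis. For each basis vector v_i, ℓ(v_i) = <v_i, a> is a linear equation in the a_j's. Collect the n equations into a matrix system V a = ℓ, where row i of V is v_i (expressed in the standard basis). Since V is invertible (lower-triangular with 1s on the diagonal, up to permutation), solve by back-substitution:
  V =
[[1, 1, -1, 1],
 [1, 0, 0, 0],
 [0, 1, 0, 0],
 [-1, -1, 1, 0]]
  V a = (-1, -2, 4, 0)
Solving gives a = (-2, 4, 2, -1).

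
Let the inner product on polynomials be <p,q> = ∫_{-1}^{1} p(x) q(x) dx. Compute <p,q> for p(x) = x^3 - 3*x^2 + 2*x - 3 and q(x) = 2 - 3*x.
<p,q> = -106/5

Expand the product: p(x)·q(x) = -3*x^4 + 11*x^3 - 12*x^2 + 13*x - 6.
∫_{-1}^{1} of each monomial x^k gives [2/(k+1) if k even, 0 if k odd]. Integrating term-by-term (or equivalently evaluating the antiderivative F(x) = -3*x^5/5 + 11*x^4/4 - 4*x^3 + 13*x^2/2 - 6*x at the endpoints):
  F(1) − F(−1) = -27/20 − (397/20) = -106/5.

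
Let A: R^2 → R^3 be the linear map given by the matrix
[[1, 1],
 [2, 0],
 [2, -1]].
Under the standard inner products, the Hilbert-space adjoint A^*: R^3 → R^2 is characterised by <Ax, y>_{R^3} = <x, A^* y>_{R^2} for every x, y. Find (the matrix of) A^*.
A^* = A^T =
[[1, 2, 2],
 [1, 0, -1]]

For real matrices with standard dot products, the defining identity <Ax, y> = <x, A^* y> gives (Ax)^T y = x^T (A^*) y, i.e. x^T A^T y = x^T (A^*) y. Since this holds for all x, y, we must have A^* = A^T. Therefore
A^* =
[[1, 2, 2],
 [1, 0, -1]].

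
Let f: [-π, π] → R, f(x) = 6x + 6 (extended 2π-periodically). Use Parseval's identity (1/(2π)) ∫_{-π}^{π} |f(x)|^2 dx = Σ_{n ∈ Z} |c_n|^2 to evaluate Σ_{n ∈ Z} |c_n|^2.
Σ |c_n|^2 = 12π^2 + 36

Expand and integrate term by term over [-π, π]:
  ∫ (6x)^2 dx = 36·(2π^3/3); ∫ 2·6·(6)·x dx = 0 (odd integrand); ∫ 6^2 dx = 36·2π.
So (1/(2π)) ∫_{-π}^{π} (6x + 6)^2 dx = 36π^2/3 + 36 = 12π^2 + 36.
Parseval ⇒ Σ |c_n|^2 = 12π^2 + 36.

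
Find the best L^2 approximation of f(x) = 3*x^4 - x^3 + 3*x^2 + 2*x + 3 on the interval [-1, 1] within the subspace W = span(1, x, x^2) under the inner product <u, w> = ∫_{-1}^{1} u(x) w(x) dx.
g(x) = 39*x^2/7 + 7*x/5 + 96/35

The best approximation g ∈ W is the orthogonal projection of f onto W. Writing g = a_0 + a_1 x + a_2 x^2, the coefficients solve the normal equations G · a = b where
  G_{ij} = <φ_i, φ_j> and b_i = <f, φ_i>, with φ_0 = 1, φ_1 = x, φ_2 = x^2.
G =
  [2, 0, 2/3]
  [0, 2/3, 0]
  [2/3, 0, 2/5],
b = (46/5, 14/15, 142/35).
Solving gives a_0 = 96/35, a_1 = 7/5, a_2 = 39/7, so
  g(x) = 39*x^2/7 + 7*x/5 + 96/35.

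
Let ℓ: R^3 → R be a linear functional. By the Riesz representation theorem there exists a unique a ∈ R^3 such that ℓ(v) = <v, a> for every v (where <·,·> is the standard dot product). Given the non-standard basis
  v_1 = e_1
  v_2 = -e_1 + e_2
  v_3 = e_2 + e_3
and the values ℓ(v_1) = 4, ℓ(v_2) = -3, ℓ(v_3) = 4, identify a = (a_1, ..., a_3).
a = (4, 1, 3)

Write a = (a_1, ..., a_3) in the standard basis. For each basis vector v_i, ℓ(v_i) = <v_i, a> is a linear equation in the a_j's. Collect the n equations into a matrix system V a = ℓ, where row i of V is v_i (expressed in the standard basis). Since V is invertible (lower-triangular with 1s on the diagonal, up to permutation), solve by back-substitution:
  V =
[[1, 0, 0],
 [-1, 1, 0],
 [0, 1, 1]]
  V a = (4, -3, 4)
Solving gives a = (4, 1, 3).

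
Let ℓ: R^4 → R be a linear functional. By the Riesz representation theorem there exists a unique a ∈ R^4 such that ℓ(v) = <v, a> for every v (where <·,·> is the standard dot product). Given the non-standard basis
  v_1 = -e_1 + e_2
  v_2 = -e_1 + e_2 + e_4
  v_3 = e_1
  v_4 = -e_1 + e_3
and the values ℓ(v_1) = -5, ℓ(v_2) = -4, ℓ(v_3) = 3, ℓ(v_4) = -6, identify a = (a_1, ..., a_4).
a = (3, -2, -3, 1)

Write a = (a_1, ..., a_4) in the standard basis. For each basis vector v_i, ℓ(v_i) = <v_i, a> is a linear equation in the a_j's. Collect the n equations into a matrix system V a = ℓ, where row i of V is v_i (expressed in the standard basis). Since V is invertible (lower-triangular with 1s on the diagonal, up to permutation), solve by back-substitution:
  V =
[[-1, 1, 0, 0],
 [-1, 1, 0, 1],
 [1, 0, 0, 0],
 [-1, 0, 1, 0]]
  V a = (-5, -4, 3, -6)
Solving gives a = (3, -2, -3, 1).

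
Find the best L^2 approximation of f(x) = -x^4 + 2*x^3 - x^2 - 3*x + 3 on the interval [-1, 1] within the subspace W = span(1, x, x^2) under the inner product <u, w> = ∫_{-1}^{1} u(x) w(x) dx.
g(x) = -13*x^2/7 - 9*x/5 + 108/35

The best approximation g ∈ W is the orthogonal projection of f onto W. Writing g = a_0 + a_1 x + a_2 x^2, the coefficients solve the normal equations G · a = b where
  G_{ij} = <φ_i, φ_j> and b_i = <f, φ_i>, with φ_0 = 1, φ_1 = x, φ_2 = x^2.
G =
  [2, 0, 2/3]
  [0, 2/3, 0]
  [2/3, 0, 2/5],
b = (74/15, -6/5, 46/35).
Solving gives a_0 = 108/35, a_1 = -9/5, a_2 = -13/7, so
  g(x) = -13*x^2/7 - 9*x/5 + 108/35.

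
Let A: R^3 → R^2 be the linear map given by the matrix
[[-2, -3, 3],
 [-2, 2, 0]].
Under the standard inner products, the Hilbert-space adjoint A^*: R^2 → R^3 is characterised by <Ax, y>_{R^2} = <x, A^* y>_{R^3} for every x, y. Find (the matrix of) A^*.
A^* = A^T =
[[-2, -2],
 [-3, 2],
 [3, 0]]

For real matrices with standard dot products, the defining identity <Ax, y> = <x, A^* y> gives (Ax)^T y = x^T (A^*) y, i.e. x^T A^T y = x^T (A^*) y. Since this holds for all x, y, we must have A^* = A^T. Therefore
A^* =
[[-2, -2],
 [-3, 2],
 [3, 0]].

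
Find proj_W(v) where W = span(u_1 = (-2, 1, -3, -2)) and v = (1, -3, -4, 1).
proj_W(v) = (-5/9, 5/18, -5/6, -5/9)

Set up U = [u_1 | ... | u_1] ∈ R^(4×1). The projector onto W = col(U) is P = U (U^T U)^(-1) U^T.
Compute U^T U =
  [18],
and U^T v = (5).
Solve U^T U · c = U^T v for the coefficients: c = (5/18). The projection is proj_W(v) = U c.
Check: (v - proj_W(v)) · u_1 = 0  (should be 0).
Result: proj_W(v) = (-5/9, 5/18, -5/6, -5/9).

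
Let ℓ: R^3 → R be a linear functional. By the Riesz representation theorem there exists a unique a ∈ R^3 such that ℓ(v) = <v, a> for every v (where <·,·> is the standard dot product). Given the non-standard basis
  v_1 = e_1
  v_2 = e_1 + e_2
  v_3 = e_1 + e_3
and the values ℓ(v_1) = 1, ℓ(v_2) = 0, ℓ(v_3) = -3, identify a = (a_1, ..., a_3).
a = (1, -1, -4)

Write a = (a_1, ..., a_3) in the standard basis. For each basis vector v_i, ℓ(v_i) = <v_i, a> is a linear equation in the a_j's. Collect the n equations into a matrix system V a = ℓ, where row i of V is v_i (expressed in the standard basis). Since V is invertible (lower-triangular with 1s on the diagonal, up to permutation), solve by back-substitution:
  V =
[[1, 0, 0],
 [1, 1, 0],
 [1, 0, 1]]
  V a = (1, 0, -3)
Solving gives a = (1, -1, -4).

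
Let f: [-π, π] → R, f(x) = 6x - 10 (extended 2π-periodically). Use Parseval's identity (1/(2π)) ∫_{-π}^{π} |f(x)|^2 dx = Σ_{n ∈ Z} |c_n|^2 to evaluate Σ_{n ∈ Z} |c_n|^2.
Σ |c_n|^2 = 12π^2 + 100

Expand and integrate term by term over [-π, π]:
  ∫ (6x)^2 dx = 36·(2π^3/3); ∫ 2·6·(-10)·x dx = 0 (odd integrand); ∫ (-10)^2 dx = 100·2π.
So (1/(2π)) ∫_{-π}^{π} (6x - 10)^2 dx = 36π^2/3 + 100 = 12π^2 + 100.
Parseval ⇒ Σ |c_n|^2 = 12π^2 + 100.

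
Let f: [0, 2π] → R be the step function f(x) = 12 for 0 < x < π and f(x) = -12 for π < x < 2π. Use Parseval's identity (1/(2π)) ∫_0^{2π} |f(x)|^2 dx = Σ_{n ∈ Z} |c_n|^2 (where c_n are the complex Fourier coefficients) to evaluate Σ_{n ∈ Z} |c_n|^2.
Σ |c_n|^2 = 144

Parseval equates the L^2 energy of f (normalised by 1/(2π)) with the ℓ^2 sum of its Fourier coefficients: (1/(2π)) ∫_0^{2π} |f|^2 = Σ |c_n|^2.
Compute the left side: (1/(2π)) [∫_0^π 12^2 dx + ∫_π^{2π} (-12)^2 dx] = (1/(2π)) · (144π + 144π) = (144 + 144)/2 = 144.
So Σ_{n ∈ Z} |c_n|^2 = 144.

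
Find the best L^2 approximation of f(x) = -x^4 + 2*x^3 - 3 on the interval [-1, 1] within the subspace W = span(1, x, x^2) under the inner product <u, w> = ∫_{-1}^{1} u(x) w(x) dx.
g(x) = -6*x^2/7 + 6*x/5 - 102/35

The best approximation g ∈ W is the orthogonal projection of f onto W. Writing g = a_0 + a_1 x + a_2 x^2, the coefficients solve the normal equations G · a = b where
  G_{ij} = <φ_i, φ_j> and b_i = <f, φ_i>, with φ_0 = 1, φ_1 = x, φ_2 = x^2.
G =
  [2, 0, 2/3]
  [0, 2/3, 0]
  [2/3, 0, 2/5],
b = (-32/5, 4/5, -16/7).
Solving gives a_0 = -102/35, a_1 = 6/5, a_2 = -6/7, so
  g(x) = -6*x^2/7 + 6*x/5 - 102/35.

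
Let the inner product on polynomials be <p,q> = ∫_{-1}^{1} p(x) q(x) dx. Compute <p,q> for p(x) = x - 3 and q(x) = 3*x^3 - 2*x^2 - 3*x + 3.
<p,q> = -74/5

Expand the product: p(x)·q(x) = 3*x^4 - 11*x^3 + 3*x^2 + 12*x - 9.
∫_{-1}^{1} of each monomial x^k gives [2/(k+1) if k even, 0 if k odd]. Integrating term-by-term (or equivalently evaluating the antiderivative F(x) = 3*x^5/5 - 11*x^4/4 + x^3 + 6*x^2 - 9*x at the endpoints):
  F(1) − F(−1) = -83/20 − (213/20) = -74/5.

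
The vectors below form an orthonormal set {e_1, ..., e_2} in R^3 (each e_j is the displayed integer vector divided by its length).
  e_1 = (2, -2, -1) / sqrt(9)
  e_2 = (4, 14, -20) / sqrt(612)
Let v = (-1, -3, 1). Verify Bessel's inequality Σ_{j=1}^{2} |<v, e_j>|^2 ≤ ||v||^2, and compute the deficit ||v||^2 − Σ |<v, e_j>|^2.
Σ |<v, e_j>|^2 = 138/17; ||v||^2 = 11; deficit = 49/17

Write each e_j = u_j / sqrt(<u_j, u_j>) where u_j is the displayed integer vector. Then <v, e_j> = <v, u_j> / sqrt(<u_j, u_j>), so |<v, e_j>|^2 = <v, u_j>^2 / <u_j, u_j>.
Coefficients: <v, e_1> = 3/sqrt(9), <v, e_2> = -66/sqrt(612).
Square and sum: Σ |<v, e_j>|^2 = 138/17.
Compute ||v||^2 = v·v = 11.
Deficit = 11 − 138/17 = 49/17 ≥ 0, confirming Bessel's inequality. (The deficit equals ||v − Σ <v,e_j> e_j||^2, the squared distance from v to span{e_j}.)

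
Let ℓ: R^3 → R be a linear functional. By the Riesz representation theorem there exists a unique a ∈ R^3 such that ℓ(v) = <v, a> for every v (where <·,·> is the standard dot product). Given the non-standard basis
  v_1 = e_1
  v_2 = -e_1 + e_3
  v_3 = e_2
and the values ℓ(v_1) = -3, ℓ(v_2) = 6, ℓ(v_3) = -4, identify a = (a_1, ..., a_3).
a = (-3, -4, 3)

Write a = (a_1, ..., a_3) in the standard basis. For each basis vector v_i, ℓ(v_i) = <v_i, a> is a linear equation in the a_j's. Collect the n equations into a matrix system V a = ℓ, where row i of V is v_i (expressed in the standard basis). Since V is invertible (lower-triangular with 1s on the diagonal, up to permutation), solve by back-substitution:
  V =
[[1, 0, 0],
 [-1, 0, 1],
 [0, 1, 0]]
  V a = (-3, 6, -4)
Solving gives a = (-3, -4, 3).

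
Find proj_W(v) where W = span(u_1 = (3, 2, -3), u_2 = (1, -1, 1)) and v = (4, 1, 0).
proj_W(v) = (119/31, 1/31, -25/31)

Set up U = [u_1 | ... | u_2] ∈ R^(3×2). The projector onto W = col(U) is P = U (U^T U)^(-1) U^T.
Compute U^T U =
  [22, -2]
  [-2, 3],
and U^T v = (14, 3).
Solve U^T U · c = U^T v for the coefficients: c = (24/31, 47/31). The projection is proj_W(v) = U c.
Check: (v - proj_W(v)) · u_1 = 0  (should be 0).
Check: (v - proj_W(v)) · u_2 = 0  (should be 0).
Result: proj_W(v) = (119/31, 1/31, -25/31).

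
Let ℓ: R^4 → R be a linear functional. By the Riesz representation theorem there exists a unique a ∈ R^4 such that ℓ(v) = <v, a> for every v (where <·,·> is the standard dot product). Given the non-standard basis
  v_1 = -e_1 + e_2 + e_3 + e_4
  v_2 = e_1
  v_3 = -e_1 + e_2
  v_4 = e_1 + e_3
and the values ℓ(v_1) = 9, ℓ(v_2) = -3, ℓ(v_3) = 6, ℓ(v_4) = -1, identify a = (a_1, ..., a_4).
a = (-3, 3, 2, 1)

Write a = (a_1, ..., a_4) in the standard basis. For each basis vector v_i, ℓ(v_i) = <v_i, a> is a linear equation in the a_j's. Collect the n equations into a matrix system V a = ℓ, where row i of V is v_i (expressed in the standard basis). Since V is invertible (lower-triangular with 1s on the diagonal, up to permutation), solve by back-substitution:
  V =
[[-1, 1, 1, 1],
 [1, 0, 0, 0],
 [-1, 1, 0, 0],
 [1, 0, 1, 0]]
  V a = (9, -3, 6, -1)
Solving gives a = (-3, 3, 2, 1).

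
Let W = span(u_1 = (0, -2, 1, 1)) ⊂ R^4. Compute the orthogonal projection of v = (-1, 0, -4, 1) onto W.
proj_W(v) = (0, 1, -1/2, -1/2)

Set up U = [u_1 | ... | u_1] ∈ R^(4×1). The projector onto W = col(U) is P = U (U^T U)^(-1) U^T.
Compute U^T U =
  [6],
and U^T v = (-3).
Solve U^T U · c = U^T v for the coefficients: c = (-1/2). The projection is proj_W(v) = U c.
Check: (v - proj_W(v)) · u_1 = 0  (should be 0).
Result: proj_W(v) = (0, 1, -1/2, -1/2).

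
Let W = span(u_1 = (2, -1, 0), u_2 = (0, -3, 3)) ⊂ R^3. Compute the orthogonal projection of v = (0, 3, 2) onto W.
proj_W(v) = (-10/9, 7/9, -2/9)

Set up U = [u_1 | ... | u_2] ∈ R^(3×2). The projector onto W = col(U) is P = U (U^T U)^(-1) U^T.
Compute U^T U =
  [5, 3]
  [3, 18],
and U^T v = (-3, -3).
Solve U^T U · c = U^T v for the coefficients: c = (-5/9, -2/27). The projection is proj_W(v) = U c.
Check: (v - proj_W(v)) · u_1 = 0  (should be 0).
Check: (v - proj_W(v)) · u_2 = 0  (should be 0).
Result: proj_W(v) = (-10/9, 7/9, -2/9).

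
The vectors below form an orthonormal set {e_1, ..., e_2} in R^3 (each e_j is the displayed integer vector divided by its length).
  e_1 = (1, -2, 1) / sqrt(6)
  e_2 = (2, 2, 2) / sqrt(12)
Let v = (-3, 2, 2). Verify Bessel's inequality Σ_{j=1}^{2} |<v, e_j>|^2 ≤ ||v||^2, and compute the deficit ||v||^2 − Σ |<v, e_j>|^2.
Σ |<v, e_j>|^2 = 9/2; ||v||^2 = 17; deficit = 25/2

Write each e_j = u_j / sqrt(<u_j, u_j>) where u_j is the displayed integer vector. Then <v, e_j> = <v, u_j> / sqrt(<u_j, u_j>), so |<v, e_j>|^2 = <v, u_j>^2 / <u_j, u_j>.
Coefficients: <v, e_1> = -5/sqrt(6), <v, e_2> = 2/sqrt(12).
Square and sum: Σ |<v, e_j>|^2 = 9/2.
Compute ||v||^2 = v·v = 17.
Deficit = 17 − 9/2 = 25/2 ≥ 0, confirming Bessel's inequality. (The deficit equals ||v − Σ <v,e_j> e_j||^2, the squared distance from v to span{e_j}.)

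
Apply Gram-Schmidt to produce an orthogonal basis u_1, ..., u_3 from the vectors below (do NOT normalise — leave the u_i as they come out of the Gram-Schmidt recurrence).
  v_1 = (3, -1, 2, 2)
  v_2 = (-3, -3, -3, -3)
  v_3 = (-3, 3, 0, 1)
Orthogonal basis:
  u_1 = (3, -1, 2, 2)
  u_2 = (0, -4, -1, -1)
  u_3 = (-4/3, -4/9, 7/18, 25/18)

Apply the Gram-Schmidt recurrence
  u_1 = v_1
  u_i = v_i − Σ_{j<i} ((v_i · u_j) / (u_j · u_j)) · u_j.

Step by step this gives:
  u_1 = (3, -1, 2, 2)
  u_2 = (0, -4, -1, -1)
  u_3 = (-4/3, -4/9, 7/18, 25/18)

Orthogonality check:
  u_2 · u_1 = 0 (should be 0)
  u_3 · u_1 = 0 (should be 0)
  u_3 · u_2 = 0 (should be 0)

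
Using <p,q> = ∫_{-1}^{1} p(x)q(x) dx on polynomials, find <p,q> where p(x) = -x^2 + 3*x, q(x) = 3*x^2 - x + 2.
<p,q> = -68/15

Expand the product: p(x)·q(x) = -3*x^4 + 10*x^3 - 5*x^2 + 6*x.
∫_{-1}^{1} of each monomial x^k gives [2/(k+1) if k even, 0 if k odd]. Integrating term-by-term (or equivalently evaluating the antiderivative F(x) = -3*x^5/5 + 5*x^4/2 - 5*x^3/3 + 3*x^2 at the endpoints):
  F(1) − F(−1) = 97/30 − (233/30) = -68/15.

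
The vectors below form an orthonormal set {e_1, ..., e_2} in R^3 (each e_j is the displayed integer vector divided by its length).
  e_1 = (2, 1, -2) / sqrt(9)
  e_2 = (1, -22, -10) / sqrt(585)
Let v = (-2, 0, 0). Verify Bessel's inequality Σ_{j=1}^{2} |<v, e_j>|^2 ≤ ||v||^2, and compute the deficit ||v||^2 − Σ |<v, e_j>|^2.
Σ |<v, e_j>|^2 = 116/65; ||v||^2 = 4; deficit = 144/65

Write each e_j = u_j / sqrt(<u_j, u_j>) where u_j is the displayed integer vector. Then <v, e_j> = <v, u_j> / sqrt(<u_j, u_j>), so |<v, e_j>|^2 = <v, u_j>^2 / <u_j, u_j>.
Coefficients: <v, e_1> = -4/sqrt(9), <v, e_2> = -2/sqrt(585).
Square and sum: Σ |<v, e_j>|^2 = 116/65.
Compute ||v||^2 = v·v = 4.
Deficit = 4 − 116/65 = 144/65 ≥ 0, confirming Bessel's inequality. (The deficit equals ||v − Σ <v,e_j> e_j||^2, the squared distance from v to span{e_j}.)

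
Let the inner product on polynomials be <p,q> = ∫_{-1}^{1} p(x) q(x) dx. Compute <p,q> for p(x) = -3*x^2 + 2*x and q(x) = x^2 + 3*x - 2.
<p,q> = 34/5

Expand the product: p(x)·q(x) = -3*x^4 - 7*x^3 + 12*x^2 - 4*x.
∫_{-1}^{1} of each monomial x^k gives [2/(k+1) if k even, 0 if k odd]. Integrating term-by-term (or equivalently evaluating the antiderivative F(x) = -3*x^5/5 - 7*x^4/4 + 4*x^3 - 2*x^2 at the endpoints):
  F(1) − F(−1) = -7/20 − (-143/20) = 34/5.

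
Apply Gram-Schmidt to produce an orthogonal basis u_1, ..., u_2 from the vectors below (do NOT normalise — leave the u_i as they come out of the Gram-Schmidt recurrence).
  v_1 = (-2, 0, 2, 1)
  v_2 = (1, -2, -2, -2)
Orthogonal basis:
  u_1 = (-2, 0, 2, 1)
  u_2 = (-7/9, -2, -2/9, -10/9)

Apply the Gram-Schmidt recurrence
  u_1 = v_1
  u_i = v_i − Σ_{j<i} ((v_i · u_j) / (u_j · u_j)) · u_j.

Step by step this gives:
  u_1 = (-2, 0, 2, 1)
  u_2 = (-7/9, -2, -2/9, -10/9)

Orthogonality check:
  u_2 · u_1 = 0 (should be 0)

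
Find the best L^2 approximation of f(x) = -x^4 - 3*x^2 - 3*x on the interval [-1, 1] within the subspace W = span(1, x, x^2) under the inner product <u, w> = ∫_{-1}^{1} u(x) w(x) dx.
g(x) = -27*x^2/7 - 3*x + 3/35

The best approximation g ∈ W is the orthogonal projection of f onto W. Writing g = a_0 + a_1 x + a_2 x^2, the coefficients solve the normal equations G · a = b where
  G_{ij} = <φ_i, φ_j> and b_i = <f, φ_i>, with φ_0 = 1, φ_1 = x, φ_2 = x^2.
G =
  [2, 0, 2/3]
  [0, 2/3, 0]
  [2/3, 0, 2/5],
b = (-12/5, -2, -52/35).
Solving gives a_0 = 3/35, a_1 = -3, a_2 = -27/7, so
  g(x) = -27*x^2/7 - 3*x + 3/35.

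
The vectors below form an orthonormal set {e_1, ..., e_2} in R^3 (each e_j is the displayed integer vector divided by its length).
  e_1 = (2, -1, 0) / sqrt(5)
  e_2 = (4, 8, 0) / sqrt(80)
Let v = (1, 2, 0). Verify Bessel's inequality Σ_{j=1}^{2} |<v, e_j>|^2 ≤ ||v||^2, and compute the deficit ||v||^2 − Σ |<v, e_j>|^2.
Σ |<v, e_j>|^2 = 5; ||v||^2 = 5; deficit = 0

Write each e_j = u_j / sqrt(<u_j, u_j>) where u_j is the displayed integer vector. Then <v, e_j> = <v, u_j> / sqrt(<u_j, u_j>), so |<v, e_j>|^2 = <v, u_j>^2 / <u_j, u_j>.
Coefficients: <v, e_1> = 0/sqrt(5), <v, e_2> = 20/sqrt(80).
Square and sum: Σ |<v, e_j>|^2 = 5.
Compute ||v||^2 = v·v = 5.
Deficit = 5 − 5 = 0 ≥ 0, confirming Bessel's inequality. (The deficit equals ||v − Σ <v,e_j> e_j||^2, the squared distance from v to span{e_j}.)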